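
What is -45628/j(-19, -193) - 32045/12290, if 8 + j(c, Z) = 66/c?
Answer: 1064760847/267922 ≈ 3974.1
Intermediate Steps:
j(c, Z) = -8 + 66/c
-45628/j(-19, -193) - 32045/12290 = -45628/(-8 + 66/(-19)) - 32045/12290 = -45628/(-8 + 66*(-1/19)) - 32045*1/12290 = -45628/(-8 - 66/19) - 6409/2458 = -45628/(-218/19) - 6409/2458 = -45628*(-19/218) - 6409/2458 = 433466/109 - 6409/2458 = 1064760847/267922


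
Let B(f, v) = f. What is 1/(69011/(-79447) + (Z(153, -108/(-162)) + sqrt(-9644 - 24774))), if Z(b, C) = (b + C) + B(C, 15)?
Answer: 4358890798224/1646517724082321 - 56806432281*I*sqrt(34418)/3293035448164642 ≈ 0.0026473 - 0.0032003*I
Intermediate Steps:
Z(b, C) = b + 2*C (Z(b, C) = (b + C) + C = (C + b) + C = b + 2*C)
1/(69011/(-79447) + (Z(153, -108/(-162)) + sqrt(-9644 - 24774))) = 1/(69011/(-79447) + ((153 + 2*(-108/(-162))) + sqrt(-9644 - 24774))) = 1/(69011*(-1/79447) + ((153 + 2*(-108*(-1/162))) + sqrt(-34418))) = 1/(-69011/79447 + ((153 + 2*(2/3)) + I*sqrt(34418))) = 1/(-69011/79447 + ((153 + 4/3) + I*sqrt(34418))) = 1/(-69011/79447 + (463/3 + I*sqrt(34418))) = 1/(36576928/238341 + I*sqrt(34418))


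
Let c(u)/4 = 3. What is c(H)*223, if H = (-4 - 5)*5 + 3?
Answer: 2676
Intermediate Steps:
H = -42 (H = -9*5 + 3 = -45 + 3 = -42)
c(u) = 12 (c(u) = 4*3 = 12)
c(H)*223 = 12*223 = 2676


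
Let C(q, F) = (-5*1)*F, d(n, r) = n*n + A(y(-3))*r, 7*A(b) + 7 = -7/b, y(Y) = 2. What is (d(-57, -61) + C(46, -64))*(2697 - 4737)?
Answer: -7467420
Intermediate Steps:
A(b) = -1 - 1/b (A(b) = -1 + (-7/b)/7 = -1 - 1/b)
d(n, r) = n**2 - 3*r/2 (d(n, r) = n*n + ((-1 - 1*2)/2)*r = n**2 + ((-1 - 2)/2)*r = n**2 + ((1/2)*(-3))*r = n**2 - 3*r/2)
C(q, F) = -5*F
(d(-57, -61) + C(46, -64))*(2697 - 4737) = (((-57)**2 - 3/2*(-61)) - 5*(-64))*(2697 - 4737) = ((3249 + 183/2) + 320)*(-2040) = (6681/2 + 320)*(-2040) = (7321/2)*(-2040) = -7467420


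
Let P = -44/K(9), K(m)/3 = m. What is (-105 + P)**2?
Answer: 8288641/729 ≈ 11370.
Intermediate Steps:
K(m) = 3*m
P = -44/27 (P = -44/(3*9) = -44/27 ≈ -1.6296)
(-105 + P)**2 = (-105 - 44/27)**2 = (-2879/27)**2 = 8288641/729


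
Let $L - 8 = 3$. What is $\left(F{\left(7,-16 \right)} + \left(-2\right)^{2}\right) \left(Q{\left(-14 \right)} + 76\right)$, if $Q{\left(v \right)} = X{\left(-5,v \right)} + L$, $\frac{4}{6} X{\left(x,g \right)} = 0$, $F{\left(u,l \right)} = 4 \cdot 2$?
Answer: $1044$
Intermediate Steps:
$F{\left(u,l \right)} = 8$
$X{\left(x,g \right)} = 0$ ($X{\left(x,g \right)} = \frac{3}{2} \cdot 0 = 0$)
$L = 11$ ($L = 8 + 3 = 11$)
$Q{\left(v \right)} = 11$ ($Q{\left(v \right)} = 0 + 11 = 11$)
$\left(F{\left(7,-16 \right)} + \left(-2\right)^{2}\right) \left(Q{\left(-14 \right)} + 76\right) = \left(8 + \left(-2\right)^{2}\right) \left(11 + 76\right) = \left(8 + 4\right) 87 = 12 \cdot 87 = 1044$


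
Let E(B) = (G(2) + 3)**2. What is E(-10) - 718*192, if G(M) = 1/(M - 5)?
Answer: -1240640/9 ≈ -1.3785e+5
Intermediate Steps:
G(M) = 1/(-5 + M)
E(B) = 64/9 (E(B) = (1/(-5 + 2) + 3)**2 = (1/(-3) + 3)**2 = (-1/3 + 3)**2 = (8/3)**2 = 64/9)
E(-10) - 718*192 = 64/9 - 718*192 = 64/9 - 137856 = -1240640/9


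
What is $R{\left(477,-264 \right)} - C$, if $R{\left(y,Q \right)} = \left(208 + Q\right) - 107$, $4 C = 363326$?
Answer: $- \frac{181989}{2} \approx -90995.0$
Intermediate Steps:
$C = \frac{181663}{2}$ ($C = \frac{1}{4} \cdot 363326 = \frac{181663}{2} \approx 90832.0$)
$R{\left(y,Q \right)} = 101 + Q$
$R{\left(477,-264 \right)} - C = \left(101 - 264\right) - \frac{181663}{2} = -163 - \frac{181663}{2} = - \frac{181989}{2}$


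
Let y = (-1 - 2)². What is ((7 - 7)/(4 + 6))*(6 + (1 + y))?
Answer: 0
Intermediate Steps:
y = 9 (y = (-3)² = 9)
((7 - 7)/(4 + 6))*(6 + (1 + y)) = ((7 - 7)/(4 + 6))*(6 + (1 + 9)) = (0/10)*(6 + 10) = (0*(⅒))*16 = 0*16 = 0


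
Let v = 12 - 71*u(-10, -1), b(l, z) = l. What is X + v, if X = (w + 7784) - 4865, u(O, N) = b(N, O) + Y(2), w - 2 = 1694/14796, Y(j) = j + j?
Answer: 20123407/7398 ≈ 2720.1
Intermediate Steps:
Y(j) = 2*j
w = 15643/7398 (w = 2 + 1694/14796 = 2 + 1694*(1/14796) = 2 + 847/7398 = 15643/7398 ≈ 2.1145)
u(O, N) = 4 + N (u(O, N) = N + 2*2 = N + 4 = 4 + N)
X = 21610405/7398 (X = (15643/7398 + 7784) - 4865 = 57601675/7398 - 4865 = 21610405/7398 ≈ 2921.1)
v = -201 (v = 12 - 71*(4 - 1) = 12 - 71*3 = 12 - 213 = -201)
X + v = 21610405/7398 - 201 = 20123407/7398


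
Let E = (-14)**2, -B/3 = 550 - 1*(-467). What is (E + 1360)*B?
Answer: -4747356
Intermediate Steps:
B = -3051 (B = -3*(550 - 1*(-467)) = -3*(550 + 467) = -3*1017 = -3051)
E = 196
(E + 1360)*B = (196 + 1360)*(-3051) = 1556*(-3051) = -4747356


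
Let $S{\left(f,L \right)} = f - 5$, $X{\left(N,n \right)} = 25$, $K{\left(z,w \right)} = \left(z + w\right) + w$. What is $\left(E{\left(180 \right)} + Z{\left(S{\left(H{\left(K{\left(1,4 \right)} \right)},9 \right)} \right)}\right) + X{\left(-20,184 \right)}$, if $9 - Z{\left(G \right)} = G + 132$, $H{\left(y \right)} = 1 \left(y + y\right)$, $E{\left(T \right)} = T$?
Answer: $69$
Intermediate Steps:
$K{\left(z,w \right)} = z + 2 w$ ($K{\left(z,w \right)} = \left(w + z\right) + w = z + 2 w$)
$H{\left(y \right)} = 2 y$ ($H{\left(y \right)} = 1 \cdot 2 y = 2 y$)
$S{\left(f,L \right)} = -5 + f$ ($S{\left(f,L \right)} = f - 5 = -5 + f$)
$Z{\left(G \right)} = -123 - G$ ($Z{\left(G \right)} = 9 - \left(G + 132\right) = 9 - \left(132 + G\right) = -123 - G$)
$\left(E{\left(180 \right)} + Z{\left(S{\left(H{\left(K{\left(1,4 \right)} \right)},9 \right)} \right)}\right) + X{\left(-20,184 \right)} = \left(180 - \left(118 + 2 \left(1 + 2 \cdot 4\right)\right)\right) + 25 = \left(180 - \left(118 + 2 \left(1 + 8\right)\right)\right) + 25 = \left(180 - \left(118 + 18\right)\right) + 25 = \left(180 - 136\right) + 25 = 44 + 25 = 69$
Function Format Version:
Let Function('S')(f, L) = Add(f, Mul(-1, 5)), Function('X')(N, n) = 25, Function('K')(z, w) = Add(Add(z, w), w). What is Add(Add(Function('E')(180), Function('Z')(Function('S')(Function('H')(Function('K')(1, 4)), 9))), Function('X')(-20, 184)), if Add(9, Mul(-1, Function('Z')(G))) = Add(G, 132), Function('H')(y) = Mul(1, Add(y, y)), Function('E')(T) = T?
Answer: 69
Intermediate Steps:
Function('K')(z, w) = Add(z, Mul(2, w)) (Function('K')(z, w) = Add(Add(w, z), w) = Add(z, Mul(2, w)))
Function('H')(y) = Mul(2, y) (Function('H')(y) = Mul(1, Mul(2, y)) = Mul(2, y))
Function('S')(f, L) = Add(-5, f) (Function('S')(f, L) = Add(f, -5) = Add(-5, f))
Function('Z')(G) = Add(-123, Mul(-1, G)) (Function('Z')(G) = Add(9, Mul(-1, Add(G, 132))) = Add(9, Mul(-1, Add(132, G))) = Add(9, Add(-132, Mul(-1, G))) = Add(-123, Mul(-1, G)))
Add(Add(Function('E')(180), Function('Z')(Function('S')(Function('H')(Function('K')(1, 4)), 9))), Function('X')(-20, 184)) = Add(Add(180, Add(-123, Mul(-1, Add(-5, Mul(2, Add(1, Mul(2, 4))))))), 25) = Add(Add(180, Add(-123, Mul(-1, Add(-5, Mul(2, Add(1, 8)))))), 25) = Add(Add(180, Add(-123, Mul(-1, Add(-5, Mul(2, 9))))), 25) = Add(Add(180, Add(-123, Mul(-1, Add(-5, 18)))), 25) = Add(Add(180, Add(-123, Mul(-1, 13))), 25) = Add(Add(180, Add(-123, -13)), 25) = Add(Add(180, -136), 25) = Add(44, 25) = 69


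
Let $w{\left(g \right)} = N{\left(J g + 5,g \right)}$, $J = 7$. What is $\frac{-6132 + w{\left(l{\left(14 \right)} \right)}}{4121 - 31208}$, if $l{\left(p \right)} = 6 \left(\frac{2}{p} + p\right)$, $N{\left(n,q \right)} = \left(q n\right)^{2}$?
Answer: $- \frac{42199203056}{442421} \approx -95383.0$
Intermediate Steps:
$N{\left(n,q \right)} = n^{2} q^{2}$ ($N{\left(n,q \right)} = \left(n q\right)^{2} = n^{2} q^{2}$)
$l{\left(p \right)} = 6 p + \frac{12}{p}$ ($l{\left(p \right)} = 6 \left(p + \frac{2}{p}\right) = 6 p + \frac{12}{p}$)
$w{\left(g \right)} = g^{2} \left(5 + 7 g\right)^{2}$ ($w{\left(g \right)} = \left(7 g + 5\right)^{2} g^{2} = \left(5 + 7 g\right)^{2} g^{2} = g^{2} \left(5 + 7 g\right)^{2}$)
$\frac{-6132 + w{\left(l{\left(14 \right)} \right)}}{4121 - 31208} = \frac{-6132 + \left(6 \cdot 14 + \frac{12}{14}\right)^{2} \left(5 + 7 \left(6 \cdot 14 + \frac{12}{14}\right)\right)^{2}}{4121 - 31208} = \frac{-6132 + \left(84 + 12 \cdot \frac{1}{14}\right)^{2} \left(5 + 7 \left(84 + 12 \cdot \frac{1}{14}\right)\right)^{2}}{-27087} = \left(-6132 + \left(84 + \frac{6}{7}\right)^{2} \left(5 + 7 \left(84 + \frac{6}{7}\right)\right)^{2}\right) \left(- \frac{1}{27087}\right) = \left(-6132 + \left(\frac{594}{7}\right)^{2} \left(5 + 7 \cdot \frac{594}{7}\right)^{2}\right) \left(- \frac{1}{27087}\right) = \left(-6132 + \frac{352836 \left(5 + 594\right)^{2}}{49}\right) \left(- \frac{1}{27087}\right) = \left(-6132 + \frac{352836 \cdot 599^{2}}{49}\right) \left(- \frac{1}{27087}\right) = \left(-6132 + \frac{352836}{49} \cdot 358801\right) \left(- \frac{1}{27087}\right) = \left(-6132 + \frac{126597909636}{49}\right) \left(- \frac{1}{27087}\right) = \frac{126597609168}{49} \left(- \frac{1}{27087}\right) = - \frac{42199203056}{442421}$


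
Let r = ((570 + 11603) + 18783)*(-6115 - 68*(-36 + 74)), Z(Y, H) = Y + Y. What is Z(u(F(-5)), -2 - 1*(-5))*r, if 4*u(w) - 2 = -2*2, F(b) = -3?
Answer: 269286244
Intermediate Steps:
u(w) = -1/2 (u(w) = 1/2 + (-2*2)/4 = 1/2 + (1/4)*(-4) = 1/2 - 1 = -1/2)
Z(Y, H) = 2*Y
r = -269286244 (r = (12173 + 18783)*(-6115 - 68*38) = 30956*(-6115 - 2584) = 30956*(-8699) = -269286244)
Z(u(F(-5)), -2 - 1*(-5))*r = (2*(-1/2))*(-269286244) = -1*(-269286244) = 269286244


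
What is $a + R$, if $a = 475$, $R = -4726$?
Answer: $-4251$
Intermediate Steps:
$a + R = 475 - 4726 = -4251$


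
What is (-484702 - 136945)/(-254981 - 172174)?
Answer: 621647/427155 ≈ 1.4553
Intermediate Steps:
(-484702 - 136945)/(-254981 - 172174) = -621647/(-427155) = -621647*(-1/427155) = 621647/427155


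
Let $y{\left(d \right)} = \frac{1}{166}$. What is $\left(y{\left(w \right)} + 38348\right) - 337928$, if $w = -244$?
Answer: $- \frac{49730279}{166} \approx -2.9958 \cdot 10^{5}$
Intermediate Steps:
$y{\left(d \right)} = \frac{1}{166}$
$\left(y{\left(w \right)} + 38348\right) - 337928 = \left(\frac{1}{166} + 38348\right) - 337928 = \frac{6365769}{166} - 337928 = - \frac{49730279}{166}$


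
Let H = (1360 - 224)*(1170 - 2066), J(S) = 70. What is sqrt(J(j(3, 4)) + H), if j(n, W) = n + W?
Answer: I*sqrt(1017786) ≈ 1008.9*I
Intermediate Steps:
j(n, W) = W + n
H = -1017856 (H = 1136*(-896) = -1017856)
sqrt(J(j(3, 4)) + H) = sqrt(70 - 1017856) = sqrt(-1017786) = I*sqrt(1017786)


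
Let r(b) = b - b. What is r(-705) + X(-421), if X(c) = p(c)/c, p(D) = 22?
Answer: -22/421 ≈ -0.052257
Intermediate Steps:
r(b) = 0
X(c) = 22/c
r(-705) + X(-421) = 0 + 22/(-421) = 0 + 22*(-1/421) = 0 - 22/421 = -22/421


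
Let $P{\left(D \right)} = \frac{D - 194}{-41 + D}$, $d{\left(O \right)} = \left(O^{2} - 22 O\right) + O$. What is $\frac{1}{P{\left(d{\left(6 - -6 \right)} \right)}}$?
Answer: $\frac{149}{302} \approx 0.49338$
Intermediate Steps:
$d{\left(O \right)} = O^{2} - 21 O$
$P{\left(D \right)} = \frac{-194 + D}{-41 + D}$
$\frac{1}{P{\left(d{\left(6 - -6 \right)} \right)}} = \frac{1}{\frac{1}{-41 + \left(6 - -6\right) \left(-21 + \left(6 - -6\right)\right)} \left(-194 + \left(6 - -6\right) \left(-21 + \left(6 - -6\right)\right)\right)} = \frac{1}{\frac{1}{-41 + \left(6 + 6\right) \left(-21 + \left(6 + 6\right)\right)} \left(-194 + \left(6 + 6\right) \left(-21 + \left(6 + 6\right)\right)\right)} = \frac{1}{\frac{1}{-41 + 12 \left(-21 + 12\right)} \left(-194 + 12 \left(-21 + 12\right)\right)} = \frac{1}{\frac{1}{-41 + 12 \left(-9\right)} \left(-194 + 12 \left(-9\right)\right)} = \frac{1}{\frac{1}{-41 - 108} \left(-194 - 108\right)} = \frac{1}{\frac{1}{-149} \left(-302\right)} = \frac{1}{\left(- \frac{1}{149}\right) \left(-302\right)} = \frac{1}{\frac{302}{149}} = \frac{149}{302}$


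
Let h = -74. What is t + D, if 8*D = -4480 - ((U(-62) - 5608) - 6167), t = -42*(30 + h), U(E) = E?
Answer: 22141/8 ≈ 2767.6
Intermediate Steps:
t = 1848 (t = -42*(30 - 74) = -42*(-44) = 1848)
D = 7357/8 (D = (-4480 - ((-62 - 5608) - 6167))/8 = (-4480 - (-5670 - 6167))/8 = (-4480 - 1*(-11837))/8 = (-4480 + 11837)/8 = (⅛)*7357 = 7357/8 ≈ 919.63)
t + D = 1848 + 7357/8 = 22141/8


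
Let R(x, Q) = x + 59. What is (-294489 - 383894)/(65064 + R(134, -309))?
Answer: -678383/65257 ≈ -10.396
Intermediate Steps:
R(x, Q) = 59 + x
(-294489 - 383894)/(65064 + R(134, -309)) = (-294489 - 383894)/(65064 + (59 + 134)) = -678383/(65064 + 193) = -678383/65257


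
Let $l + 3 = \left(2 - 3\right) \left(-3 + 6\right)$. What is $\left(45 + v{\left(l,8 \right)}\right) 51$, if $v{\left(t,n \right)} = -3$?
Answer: $2142$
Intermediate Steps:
$l = -6$ ($l = -3 + \left(2 - 3\right) \left(-3 + 6\right) = -3 - 3 = -6$)
$\left(45 + v{\left(l,8 \right)}\right) 51 = \left(45 - 3\right) 51 = 42 \cdot 51 = 2142$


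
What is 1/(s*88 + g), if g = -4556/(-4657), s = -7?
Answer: -4657/2864156 ≈ -0.0016260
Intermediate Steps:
g = 4556/4657 (g = -4556*(-1/4657) = 4556/4657 ≈ 0.97831)
1/(s*88 + g) = 1/(-7*88 + 4556/4657) = 1/(-616 + 4556/4657) = 1/(-2864156/4657) = -4657/2864156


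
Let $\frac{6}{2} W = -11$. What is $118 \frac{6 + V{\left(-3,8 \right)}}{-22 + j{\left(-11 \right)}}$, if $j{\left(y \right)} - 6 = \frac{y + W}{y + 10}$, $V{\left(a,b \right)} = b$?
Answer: $-1239$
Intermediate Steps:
$W = - \frac{11}{3}$ ($W = \frac{1}{3} \left(-11\right) = - \frac{11}{3} \approx -3.6667$)
$j{\left(y \right)} = 6 + \frac{- \frac{11}{3} + y}{10 + y}$ ($j{\left(y \right)} = 6 + \frac{y - \frac{11}{3}}{y + 10} = 6 + \frac{- \frac{11}{3} + y}{10 + y}$)
$118 \frac{6 + V{\left(-3,8 \right)}}{-22 + j{\left(-11 \right)}} = 118 \frac{6 + 8}{-22 + \frac{169 + 21 \left(-11\right)}{3 \left(10 - 11\right)}} = 118 \frac{14}{-22 + \frac{169 - 231}{3 \left(-1\right)}} = 118 \frac{14}{-22 + \frac{1}{3} \left(-1\right) \left(-62\right)} = 118 \frac{14}{-22 + \frac{62}{3}} = 118 \frac{14}{- \frac{4}{3}} = 118 \cdot 14 \left(- \frac{3}{4}\right) = 118 \left(- \frac{21}{2}\right) = -1239$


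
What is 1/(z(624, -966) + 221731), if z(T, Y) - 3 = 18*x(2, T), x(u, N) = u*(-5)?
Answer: 1/221554 ≈ 4.5136e-6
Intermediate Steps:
x(u, N) = -5*u
z(T, Y) = -177 (z(T, Y) = 3 + 18*(-5*2) = 3 + 18*(-10) = 3 - 180 = -177)
1/(z(624, -966) + 221731) = 1/(-177 + 221731) = 1/221554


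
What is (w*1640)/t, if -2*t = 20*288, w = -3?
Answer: 41/24 ≈ 1.7083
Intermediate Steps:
t = -2880 (t = -10*288 = -½*5760 = -2880)
(w*1640)/t = -3*1640/(-2880) = -4920*(-1/2880) = 41/24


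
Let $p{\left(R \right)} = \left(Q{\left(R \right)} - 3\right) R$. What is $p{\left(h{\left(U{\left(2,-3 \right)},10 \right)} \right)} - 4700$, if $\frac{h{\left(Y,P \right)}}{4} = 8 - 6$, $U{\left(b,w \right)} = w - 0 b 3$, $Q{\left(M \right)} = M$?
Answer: $-4660$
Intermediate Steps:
$U{\left(b,w \right)} = w$ ($U{\left(b,w \right)} = w - 0 \cdot 3 = w - 0 = w + 0 = w$)
$h{\left(Y,P \right)} = 8$ ($h{\left(Y,P \right)} = 4 \left(8 - 6\right) = 4 \cdot 2 = 8$)
$p{\left(R \right)} = R \left(-3 + R\right)$ ($p{\left(R \right)} = \left(R - 3\right) R = \left(-3 + R\right) R = R \left(-3 + R\right)$)
$p{\left(h{\left(U{\left(2,-3 \right)},10 \right)} \right)} - 4700 = 8 \left(-3 + 8\right) - 4700 = 8 \cdot 5 - 4700 = 40 - 4700 = -4660$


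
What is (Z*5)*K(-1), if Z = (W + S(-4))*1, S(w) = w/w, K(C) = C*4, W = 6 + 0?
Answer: -140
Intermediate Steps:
W = 6
K(C) = 4*C
S(w) = 1
Z = 7 (Z = (6 + 1)*1 = 7*1 = 7)
(Z*5)*K(-1) = (7*5)*(4*(-1)) = 35*(-4) = -140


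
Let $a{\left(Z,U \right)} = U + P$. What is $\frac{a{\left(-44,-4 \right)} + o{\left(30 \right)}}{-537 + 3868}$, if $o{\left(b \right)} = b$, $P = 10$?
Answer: $\frac{36}{3331} \approx 0.010808$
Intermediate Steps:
$a{\left(Z,U \right)} = 10 + U$ ($a{\left(Z,U \right)} = U + 10 = 10 + U$)
$\frac{a{\left(-44,-4 \right)} + o{\left(30 \right)}}{-537 + 3868} = \frac{\left(10 - 4\right) + 30}{-537 + 3868} = \frac{6 + 30}{3331} = 36 \cdot \frac{1}{3331} = \frac{36}{3331}$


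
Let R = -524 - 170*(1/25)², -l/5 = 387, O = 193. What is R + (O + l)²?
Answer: 379254966/125 ≈ 3.0340e+6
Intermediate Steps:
l = -1935 (l = -5*387 = -1935)
R = -65534/125 (R = -524 - 170*(1/25)² = -524 - 170*1/625 = -524 - 34/125 = -65534/125 ≈ -524.27)
R + (O + l)² = -65534/125 + (193 - 1935)² = -65534/125 + (-1742)² = -65534/125 + 3034564 = 379254966/125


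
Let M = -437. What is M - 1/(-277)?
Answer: -121048/277 ≈ -437.00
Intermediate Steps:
M - 1/(-277) = -437 - 1/(-277) = -437 - 1*(-1/277) = -437 + 1/277 = -121048/277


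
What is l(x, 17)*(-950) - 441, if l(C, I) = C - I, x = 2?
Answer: 13809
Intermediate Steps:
l(x, 17)*(-950) - 441 = (2 - 1*17)*(-950) - 441 = (2 - 17)*(-950) - 441 = -15*(-950) - 441 = 14250 - 441 = 13809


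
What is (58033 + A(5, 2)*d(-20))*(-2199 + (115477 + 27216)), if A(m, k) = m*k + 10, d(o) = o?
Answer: 8097090702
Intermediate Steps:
A(m, k) = 10 + k*m (A(m, k) = k*m + 10 = 10 + k*m)
(58033 + A(5, 2)*d(-20))*(-2199 + (115477 + 27216)) = (58033 + (10 + 2*5)*(-20))*(-2199 + (115477 + 27216)) = (58033 + (10 + 10)*(-20))*(-2199 + 142693) = (58033 + 20*(-20))*140494 = (58033 - 400)*140494 = 57633*140494 = 8097090702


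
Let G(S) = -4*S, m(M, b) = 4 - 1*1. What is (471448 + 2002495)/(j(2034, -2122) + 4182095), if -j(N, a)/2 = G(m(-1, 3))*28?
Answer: 2473943/4182767 ≈ 0.59146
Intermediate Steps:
m(M, b) = 3 (m(M, b) = 4 - 1 = 3)
j(N, a) = 672 (j(N, a) = -2*(-4*3)*28 = -(-24)*28 = -2*(-336) = 672)
(471448 + 2002495)/(j(2034, -2122) + 4182095) = (471448 + 2002495)/(672 + 4182095) = 2473943/4182767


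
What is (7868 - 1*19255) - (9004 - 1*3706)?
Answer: -16685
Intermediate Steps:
(7868 - 1*19255) - (9004 - 1*3706) = (7868 - 19255) - (9004 - 3706) = -11387 - 1*5298 = -11387 - 5298 = -16685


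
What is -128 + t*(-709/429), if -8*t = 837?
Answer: 51379/1144 ≈ 44.912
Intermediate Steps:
t = -837/8 (t = -⅛*837 = -837/8 ≈ -104.63)
-128 + t*(-709/429) = -128 - (-593433)/(8*429) = -128 - 837/8*(-709/429) = -128 + 197811/1144 = 51379/1144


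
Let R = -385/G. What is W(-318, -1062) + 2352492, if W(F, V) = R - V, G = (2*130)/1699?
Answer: 122253985/52 ≈ 2.3510e+6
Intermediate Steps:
G = 260/1699 (G = 260*(1/1699) = 260/1699 ≈ 0.15303)
R = -130823/52 (R = -385/260/1699 = -385*1699/260 = -130823/52 ≈ -2515.8)
W(F, V) = -130823/52 - V
W(-318, -1062) + 2352492 = (-130823/52 - 1*(-1062)) + 2352492 = (-130823/52 + 1062) + 2352492 = -75599/52 + 2352492 = 122253985/52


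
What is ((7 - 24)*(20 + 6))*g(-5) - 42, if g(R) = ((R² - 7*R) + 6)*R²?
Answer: -729342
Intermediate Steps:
g(R) = R²*(6 + R² - 7*R) (g(R) = (6 + R² - 7*R)*R² = R²*(6 + R² - 7*R))
((7 - 24)*(20 + 6))*g(-5) - 42 = ((7 - 24)*(20 + 6))*((-5)²*(6 + (-5)² - 7*(-5))) - 42 = (-17*26)*(25*(6 + 25 + 35)) - 42 = -11050*66 - 42 = -442*1650 - 42 = -729300 - 42 = -729342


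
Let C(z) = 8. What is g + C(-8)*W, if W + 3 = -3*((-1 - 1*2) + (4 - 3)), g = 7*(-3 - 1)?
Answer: -4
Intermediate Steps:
g = -28 (g = 7*(-4) = -28)
W = 3 (W = -3 - 3*((-1 - 1*2) + (4 - 3)) = -3 - 3*((-1 - 2) + 1) = -3 - 3*(-3 + 1) = -3 - 3*(-2) = -3 + 6 = 3)
g + C(-8)*W = -28 + 8*3 = -28 + 24 = -4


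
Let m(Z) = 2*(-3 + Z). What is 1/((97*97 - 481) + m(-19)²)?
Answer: 1/10864 ≈ 9.2047e-5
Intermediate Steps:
m(Z) = -6 + 2*Z
1/((97*97 - 481) + m(-19)²) = 1/((97*97 - 481) + (-6 + 2*(-19))²) = 1/((9409 - 481) + (-6 - 38)²) = 1/(8928 + (-44)²) = 1/(8928 + 1936) = 1/10864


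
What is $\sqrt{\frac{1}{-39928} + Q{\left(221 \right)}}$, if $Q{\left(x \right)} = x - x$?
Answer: $\frac{i \sqrt{9982}}{19964} \approx 0.0050045 i$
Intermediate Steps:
$Q{\left(x \right)} = 0$
$\sqrt{\frac{1}{-39928} + Q{\left(221 \right)}} = \sqrt{\frac{1}{-39928} + 0} = \sqrt{- \frac{1}{39928} + 0} = \sqrt{- \frac{1}{39928}} = \frac{i \sqrt{9982}}{19964}$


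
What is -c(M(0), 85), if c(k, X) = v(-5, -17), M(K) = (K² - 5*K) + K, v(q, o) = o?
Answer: 17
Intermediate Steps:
M(K) = K² - 4*K
c(k, X) = -17
-c(M(0), 85) = -1*(-17) = 17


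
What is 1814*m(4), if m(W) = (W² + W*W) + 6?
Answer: 68932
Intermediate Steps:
m(W) = 6 + 2*W² (m(W) = (W² + W²) + 6 = 2*W² + 6 = 6 + 2*W²)
1814*m(4) = 1814*(6 + 2*4²) = 1814*(6 + 2*16) = 1814*(6 + 32) = 1814*38 = 68932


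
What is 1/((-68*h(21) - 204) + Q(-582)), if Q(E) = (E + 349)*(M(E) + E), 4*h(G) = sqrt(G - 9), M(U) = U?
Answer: 22584/6120444383 + 17*sqrt(3)/36722666298 ≈ 3.6907e-6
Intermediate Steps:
h(G) = sqrt(-9 + G)/4 (h(G) = sqrt(G - 9)/4 = sqrt(-9 + G)/4)
Q(E) = 2*E*(349 + E) (Q(E) = (E + 349)*(E + E) = (349 + E)*(2*E) = 2*E*(349 + E))
1/((-68*h(21) - 204) + Q(-582)) = 1/((-17*sqrt(-9 + 21) - 204) + 2*(-582)*(349 - 582)) = 1/((-17*sqrt(12) - 204) + 2*(-582)*(-233)) = 1/((-17*2*sqrt(3) - 204) + 271212) = 1/((-34*sqrt(3) - 204) + 271212) = 1/((-204 - 34*sqrt(3)) + 271212) = 1/(271008 - 34*sqrt(3))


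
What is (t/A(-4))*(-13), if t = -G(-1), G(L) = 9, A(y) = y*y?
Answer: 117/16 ≈ 7.3125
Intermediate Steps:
A(y) = y²
t = -9 (t = -1*9 = -9)
(t/A(-4))*(-13) = (-9/(-4)²)*(-13) = (-9/16)*(-13) = ((1/16)*(-9))*(-13) = -9/16*(-13) = 117/16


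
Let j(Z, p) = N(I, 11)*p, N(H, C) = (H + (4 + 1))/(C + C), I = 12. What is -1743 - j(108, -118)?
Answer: -18170/11 ≈ -1651.8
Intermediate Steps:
N(H, C) = (5 + H)/(2*C) (N(H, C) = (H + 5)/((2*C)) = (5 + H)*(1/(2*C)) = (5 + H)/(2*C))
j(Z, p) = 17*p/22 (j(Z, p) = ((1/2)*(5 + 12)/11)*p = ((1/2)*(1/11)*17)*p = 17*p/22)
-1743 - j(108, -118) = -1743 - 17*(-118)/22 = -1743 - 1*(-1003/11) = -1743 + 1003/11 = -18170/11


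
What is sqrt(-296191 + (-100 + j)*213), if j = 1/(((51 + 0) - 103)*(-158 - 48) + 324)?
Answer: I*sqrt(9667068247417)/5518 ≈ 563.46*I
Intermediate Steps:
j = 1/11036 (j = 1/((51 - 103)*(-206) + 324) = 1/(-52*(-206) + 324) = 1/(10712 + 324) = 1/11036 ≈ 9.0613e-5)
sqrt(-296191 + (-100 + j)*213) = sqrt(-296191 + (-100 + 1/11036)*213) = sqrt(-296191 - 1103599/11036*213) = sqrt(-296191 - 235066587/11036) = sqrt(-3503830463/11036) = I*sqrt(9667068247417)/5518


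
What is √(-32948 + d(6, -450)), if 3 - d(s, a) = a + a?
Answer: I*√32045 ≈ 179.01*I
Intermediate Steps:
d(s, a) = 3 - 2*a (d(s, a) = 3 - (a + a) = 3 - 2*a)
√(-32948 + d(6, -450)) = √(-32948 + (3 - 2*(-450))) = √(-32948 + (3 + 900)) = √(-32948 + 903) = √(-32045) = I*√32045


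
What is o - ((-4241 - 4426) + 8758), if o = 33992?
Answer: 33901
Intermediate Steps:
o - ((-4241 - 4426) + 8758) = 33992 - ((-4241 - 4426) + 8758) = 33992 - (-8667 + 8758) = 33992 - 1*91 = 33992 - 91 = 33901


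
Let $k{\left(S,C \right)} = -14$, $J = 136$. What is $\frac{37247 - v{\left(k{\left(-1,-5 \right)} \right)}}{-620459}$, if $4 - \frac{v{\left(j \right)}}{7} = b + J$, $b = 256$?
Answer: $- \frac{5709}{88637} \approx -0.064409$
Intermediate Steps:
$v{\left(j \right)} = -2716$ ($v{\left(j \right)} = 28 - 7 \left(256 + 136\right) = 28 - 2744 = -2716$)
$\frac{37247 - v{\left(k{\left(-1,-5 \right)} \right)}}{-620459} = \frac{37247 - -2716}{-620459} = \left(37247 + 2716\right) \left(- \frac{1}{620459}\right) = 39963 \left(- \frac{1}{620459}\right) = - \frac{5709}{88637}$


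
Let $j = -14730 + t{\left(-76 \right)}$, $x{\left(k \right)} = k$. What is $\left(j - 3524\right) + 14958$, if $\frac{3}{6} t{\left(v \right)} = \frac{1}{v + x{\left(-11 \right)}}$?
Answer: $- \frac{286754}{87} \approx -3296.0$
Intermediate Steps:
$t{\left(v \right)} = \frac{2}{-11 + v}$ ($t{\left(v \right)} = \frac{2}{v - 11} = \frac{2}{-11 + v}$)
$j = - \frac{1281512}{87}$ ($j = -14730 + \frac{2}{-11 - 76} = -14730 + \frac{2}{-87} = -14730 + 2 \left(- \frac{1}{87}\right) = -14730 - \frac{2}{87} = - \frac{1281512}{87} \approx -14730.0$)
$\left(j - 3524\right) + 14958 = \left(- \frac{1281512}{87} - 3524\right) + 14958 = - \frac{1588100}{87} + 14958 = - \frac{286754}{87}$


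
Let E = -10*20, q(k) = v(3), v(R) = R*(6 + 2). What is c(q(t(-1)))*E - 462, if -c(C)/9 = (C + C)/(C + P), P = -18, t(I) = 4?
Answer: 13938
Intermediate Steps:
v(R) = 8*R (v(R) = R*8 = 8*R)
q(k) = 24 (q(k) = 8*3 = 24)
c(C) = -18*C/(-18 + C) (c(C) = -9*(C + C)/(C - 18) = -9*2*C/(-18 + C) = -18*C/(-18 + C))
E = -200
c(q(t(-1)))*E - 462 = -18*24/(-18 + 24)*(-200) - 462 = -18*24/6*(-200) - 462 = -18*24*⅙*(-200) - 462 = -72*(-200) - 462 = 14400 - 462 = 13938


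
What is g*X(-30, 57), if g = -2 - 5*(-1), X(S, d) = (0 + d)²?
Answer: 9747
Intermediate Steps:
X(S, d) = d²
g = 3 (g = -2 + 5 = 3)
g*X(-30, 57) = 3*57² = 3*3249 = 9747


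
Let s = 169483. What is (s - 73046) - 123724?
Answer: -27287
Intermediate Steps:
(s - 73046) - 123724 = (169483 - 73046) - 123724 = 96437 - 123724 = -27287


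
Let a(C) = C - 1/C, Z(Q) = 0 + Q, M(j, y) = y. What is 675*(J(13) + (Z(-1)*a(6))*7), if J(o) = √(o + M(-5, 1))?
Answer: -55125/2 + 675*√14 ≈ -25037.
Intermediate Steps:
Z(Q) = Q
J(o) = √(1 + o) (J(o) = √(o + 1) = √(1 + o))
675*(J(13) + (Z(-1)*a(6))*7) = 675*(√(1 + 13) - (6 - 1/6)*7) = 675*(√14 - (6 - 1*⅙)*7) = 675*(√14 - (6 - ⅙)*7) = 675*(√14 - 1*35/6*7) = 675*(√14 - 35/6*7) = 675*(√14 - 245/6) = 675*(-245/6 + √14) = -55125/2 + 675*√14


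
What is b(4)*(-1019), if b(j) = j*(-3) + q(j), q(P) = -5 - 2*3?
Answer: 23437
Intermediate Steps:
q(P) = -11 (q(P) = -5 - 6 = -11)
b(j) = -11 - 3*j (b(j) = j*(-3) - 11 = -3*j - 11 = -11 - 3*j)
b(4)*(-1019) = (-11 - 3*4)*(-1019) = (-11 - 12)*(-1019) = -23*(-1019) = 23437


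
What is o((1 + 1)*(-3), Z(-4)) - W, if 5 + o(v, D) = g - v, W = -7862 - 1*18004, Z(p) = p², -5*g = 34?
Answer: 129301/5 ≈ 25860.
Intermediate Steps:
g = -34/5 (g = -⅕*34 = -34/5 ≈ -6.8000)
W = -25866 (W = -7862 - 18004 = -25866)
o(v, D) = -59/5 - v (o(v, D) = -5 + (-34/5 - v) = -59/5 - v)
o((1 + 1)*(-3), Z(-4)) - W = (-59/5 - (1 + 1)*(-3)) - 1*(-25866) = (-59/5 - 2*(-3)) + 25866 = (-59/5 - 1*(-6)) + 25866 = (-59/5 + 6) + 25866 = -29/5 + 25866 = 129301/5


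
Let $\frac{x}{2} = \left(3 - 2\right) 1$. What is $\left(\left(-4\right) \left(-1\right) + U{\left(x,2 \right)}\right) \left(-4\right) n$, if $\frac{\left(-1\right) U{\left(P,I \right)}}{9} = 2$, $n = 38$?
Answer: $2128$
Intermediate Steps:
$x = 2$ ($x = 2 \left(3 - 2\right) 1 = 2 \cdot 1 \cdot 1 = 2 \cdot 1 = 2$)
$U{\left(P,I \right)} = -18$ ($U{\left(P,I \right)} = \left(-9\right) 2 = -18$)
$\left(\left(-4\right) \left(-1\right) + U{\left(x,2 \right)}\right) \left(-4\right) n = \left(\left(-4\right) \left(-1\right) - 18\right) \left(-4\right) 38 = \left(4 - 18\right) \left(-4\right) 38 = \left(-14\right) \left(-4\right) 38 = 56 \cdot 38 = 2128$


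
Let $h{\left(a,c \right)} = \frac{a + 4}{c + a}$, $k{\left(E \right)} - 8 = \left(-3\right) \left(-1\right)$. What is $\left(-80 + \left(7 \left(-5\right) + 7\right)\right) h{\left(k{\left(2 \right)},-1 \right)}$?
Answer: $-162$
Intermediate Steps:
$k{\left(E \right)} = 11$ ($k{\left(E \right)} = 8 - -3 = 8 + 3 = 11$)
$h{\left(a,c \right)} = \frac{4 + a}{a + c}$
$\left(-80 + \left(7 \left(-5\right) + 7\right)\right) h{\left(k{\left(2 \right)},-1 \right)} = \left(-80 + \left(7 \left(-5\right) + 7\right)\right) \frac{4 + 11}{11 - 1} = \left(-80 + \left(-35 + 7\right)\right) \frac{1}{10} \cdot 15 = \left(-80 - 28\right) \frac{1}{10} \cdot 15 = \left(-108\right) \frac{3}{2} = -162$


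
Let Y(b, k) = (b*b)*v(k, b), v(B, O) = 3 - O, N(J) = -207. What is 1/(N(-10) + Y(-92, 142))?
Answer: 1/803873 ≈ 1.2440e-6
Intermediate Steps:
Y(b, k) = b²*(3 - b) (Y(b, k) = (b*b)*(3 - b) = b²*(3 - b))
1/(N(-10) + Y(-92, 142)) = 1/(-207 + (-92)²*(3 - 1*(-92))) = 1/(-207 + 8464*(3 + 92)) = 1/(-207 + 8464*95) = 1/(-207 + 804080) = 1/803873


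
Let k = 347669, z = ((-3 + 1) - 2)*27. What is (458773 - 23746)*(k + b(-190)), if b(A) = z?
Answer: 151198419147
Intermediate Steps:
z = -108 (z = (-2 - 2)*27 = -4*27 = -108)
b(A) = -108
(458773 - 23746)*(k + b(-190)) = (458773 - 23746)*(347669 - 108) = 435027*347561 = 151198419147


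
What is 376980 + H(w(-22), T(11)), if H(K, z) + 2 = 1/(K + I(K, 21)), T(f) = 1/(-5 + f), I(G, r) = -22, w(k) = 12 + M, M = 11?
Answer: 376979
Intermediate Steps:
w(k) = 23 (w(k) = 12 + 11 = 23)
H(K, z) = -2 + 1/(-22 + K) (H(K, z) = -2 + 1/(K - 22) = -2 + 1/(-22 + K))
376980 + H(w(-22), T(11)) = 376980 + (45 - 2*23)/(-22 + 23) = 376980 + (45 - 46)/1 = 376980 + 1*(-1) = 376980 - 1 = 376979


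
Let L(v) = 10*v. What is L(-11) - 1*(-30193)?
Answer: 30083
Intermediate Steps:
L(-11) - 1*(-30193) = 10*(-11) - 1*(-30193) = -110 + 30193 = 30083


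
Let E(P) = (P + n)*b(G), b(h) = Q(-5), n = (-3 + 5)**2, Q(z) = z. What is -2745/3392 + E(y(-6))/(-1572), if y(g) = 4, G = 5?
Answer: -1044865/1333056 ≈ -0.78381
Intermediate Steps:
n = 4 (n = 2**2 = 4)
b(h) = -5
E(P) = -20 - 5*P (E(P) = (P + 4)*(-5) = (4 + P)*(-5) = -20 - 5*P)
-2745/3392 + E(y(-6))/(-1572) = -2745/3392 + (-20 - 5*4)/(-1572) = -2745*1/3392 + (-20 - 20)*(-1/1572) = -2745/3392 - 40*(-1/1572) = -2745/3392 + 10/393 = -1044865/1333056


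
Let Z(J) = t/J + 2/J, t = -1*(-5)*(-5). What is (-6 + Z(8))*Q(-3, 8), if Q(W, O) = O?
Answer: -71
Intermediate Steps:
t = -25 (t = 5*(-5) = -25)
Z(J) = -23/J (Z(J) = -25/J + 2/J = -23/J)
(-6 + Z(8))*Q(-3, 8) = (-6 - 23/8)*8 = -71/8*8 = -71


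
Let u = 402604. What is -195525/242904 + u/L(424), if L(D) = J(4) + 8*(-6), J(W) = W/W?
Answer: -32601103897/3805496 ≈ -8566.8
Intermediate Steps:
J(W) = 1
L(D) = -47 (L(D) = 1 + 8*(-6) = 1 - 48 = -47)
-195525/242904 + u/L(424) = -195525/242904 + 402604/(-47) = -195525*1/242904 + 402604*(-1/47) = -65175/80968 - 402604/47 = -32601103897/3805496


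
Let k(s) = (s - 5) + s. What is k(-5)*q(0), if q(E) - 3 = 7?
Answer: -150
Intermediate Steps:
q(E) = 10 (q(E) = 3 + 7 = 10)
k(s) = -5 + 2*s (k(s) = (-5 + s) + s = -5 + 2*s)
k(-5)*q(0) = (-5 + 2*(-5))*10 = (-5 - 10)*10 = -15*10 = -150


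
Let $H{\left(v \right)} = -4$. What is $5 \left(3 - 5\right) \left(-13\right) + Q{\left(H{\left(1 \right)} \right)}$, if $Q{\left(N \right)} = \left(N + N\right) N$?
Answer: $162$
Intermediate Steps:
$Q{\left(N \right)} = 2 N^{2}$ ($Q{\left(N \right)} = 2 N N = 2 N^{2}$)
$5 \left(3 - 5\right) \left(-13\right) + Q{\left(H{\left(1 \right)} \right)} = 5 \left(3 - 5\right) \left(-13\right) + 2 \left(-4\right)^{2} = 5 \left(-2\right) \left(-13\right) + 2 \cdot 16 = \left(-10\right) \left(-13\right) + 32 = 130 + 32 = 162$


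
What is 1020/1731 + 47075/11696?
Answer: 31138915/6748592 ≈ 4.6141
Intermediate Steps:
1020/1731 + 47075/11696 = 1020*(1/1731) + 47075*(1/11696) = 340/577 + 47075/11696 = 31138915/6748592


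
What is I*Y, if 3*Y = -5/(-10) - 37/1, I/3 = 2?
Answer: -73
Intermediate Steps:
I = 6 (I = 3*2 = 6)
Y = -73/6 (Y = (-5/(-10) - 37/1)/3 = (-5*(-⅒) - 37*1)/3 = (½ - 37)/3 = (⅓)*(-73/2) = -73/6 ≈ -12.167)
I*Y = 6*(-73/6) = -73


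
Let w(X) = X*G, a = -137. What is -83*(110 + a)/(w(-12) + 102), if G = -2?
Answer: 249/14 ≈ 17.786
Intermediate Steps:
w(X) = -2*X (w(X) = X*(-2) = -2*X)
-83*(110 + a)/(w(-12) + 102) = -83*(110 - 137)/(-2*(-12) + 102) = -(-2241)/(24 + 102) = -(-2241)/126 = -83*(-3/14) = 249/14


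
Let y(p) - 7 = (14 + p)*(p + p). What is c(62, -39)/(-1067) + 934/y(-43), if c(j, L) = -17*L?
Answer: -661585/2668567 ≈ -0.24792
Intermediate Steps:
y(p) = 7 + 2*p*(14 + p) (y(p) = 7 + (14 + p)*(p + p) = 7 + (14 + p)*(2*p) = 7 + 2*p*(14 + p))
c(62, -39)/(-1067) + 934/y(-43) = -17*(-39)/(-1067) + 934/(7 + 2*(-43)² + 28*(-43)) = 663*(-1/1067) + 934/(7 + 2*1849 - 1204) = -663/1067 + 934/(7 + 3698 - 1204) = -663/1067 + 934/2501 = -661585/2668567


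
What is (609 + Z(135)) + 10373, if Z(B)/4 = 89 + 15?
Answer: 11398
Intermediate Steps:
Z(B) = 416 (Z(B) = 4*(89 + 15) = 4*104 = 416)
(609 + Z(135)) + 10373 = (609 + 416) + 10373 = 1025 + 10373 = 11398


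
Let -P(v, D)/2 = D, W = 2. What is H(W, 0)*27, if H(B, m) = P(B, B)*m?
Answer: 0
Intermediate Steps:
P(v, D) = -2*D
H(B, m) = -2*B*m (H(B, m) = (-2*B)*m = -2*B*m)
H(W, 0)*27 = -2*2*0*27 = 0*27 = 0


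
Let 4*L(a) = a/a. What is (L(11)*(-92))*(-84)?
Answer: 1932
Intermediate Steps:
L(a) = ¼ (L(a) = (a/a)/4 = (¼)*1 = ¼)
(L(11)*(-92))*(-84) = ((¼)*(-92))*(-84) = -23*(-84) = 1932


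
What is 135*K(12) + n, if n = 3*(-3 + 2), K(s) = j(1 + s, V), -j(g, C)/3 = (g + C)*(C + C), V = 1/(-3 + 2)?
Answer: 9717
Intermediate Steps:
V = -1 (V = 1/(-1) = -1)
j(g, C) = -6*C*(C + g) (j(g, C) = -3*(g + C)*(C + C) = -3*(C + g)*2*C = -6*C*(C + g))
K(s) = 6*s (K(s) = -6*(-1)*(-1 + (1 + s)) = -6*(-1)*s = 6*s)
n = -3 (n = 3*(-1) = -3)
135*K(12) + n = 135*(6*12) - 3 = 135*72 - 3 = 9720 - 3 = 9717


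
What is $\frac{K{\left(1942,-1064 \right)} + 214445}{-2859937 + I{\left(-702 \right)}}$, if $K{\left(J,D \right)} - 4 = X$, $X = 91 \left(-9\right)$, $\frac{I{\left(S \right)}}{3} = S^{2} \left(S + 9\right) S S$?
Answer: $- \frac{213630}{504897174502801} \approx -4.2312 \cdot 10^{-10}$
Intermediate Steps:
$I{\left(S \right)} = 3 S^{4} \left(9 + S\right)$ ($I{\left(S \right)} = 3 S^{2} \left(S + 9\right) S S = 3 S^{2} \left(9 + S\right) S S = 3 S^{3} \left(9 + S\right) S = 3 S^{4} \left(9 + S\right)$)
$X = -819$
$K{\left(J,D \right)} = -815$ ($K{\left(J,D \right)} = 4 - 819 = -815$)
$\frac{K{\left(1942,-1064 \right)} + 214445}{-2859937 + I{\left(-702 \right)}} = \frac{-815 + 214445}{-2859937 + 3 \left(-702\right)^{4} \left(9 - 702\right)} = \frac{213630}{-2859937 + 3 \cdot 242855782416 \left(-693\right)} = \frac{213630}{-2859937 - 504897171642864} = \frac{213630}{-504897174502801} = 213630 \left(- \frac{1}{504897174502801}\right) = - \frac{213630}{504897174502801}$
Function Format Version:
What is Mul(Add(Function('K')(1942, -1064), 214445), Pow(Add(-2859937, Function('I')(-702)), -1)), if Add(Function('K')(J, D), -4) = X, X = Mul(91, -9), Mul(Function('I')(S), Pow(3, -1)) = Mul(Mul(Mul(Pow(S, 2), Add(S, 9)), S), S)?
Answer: Rational(-213630, 504897174502801) ≈ -4.2312e-10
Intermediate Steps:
Function('I')(S) = Mul(3, Pow(S, 4), Add(9, S)) (Function('I')(S) = Mul(3, Mul(Mul(Mul(Pow(S, 2), Add(S, 9)), S), S)) = Mul(3, Mul(Mul(Mul(Pow(S, 2), Add(9, S)), S), S)) = Mul(3, Mul(Mul(Pow(S, 3), Add(9, S)), S)) = Mul(3, Mul(Pow(S, 4), Add(9, S))) = Mul(3, Pow(S, 4), Add(9, S)))
X = -819
Function('K')(J, D) = -815 (Function('K')(J, D) = Add(4, -819) = -815)
Mul(Add(Function('K')(1942, -1064), 214445), Pow(Add(-2859937, Function('I')(-702)), -1)) = Mul(Add(-815, 214445), Pow(Add(-2859937, Mul(3, Pow(-702, 4), Add(9, -702))), -1)) = Mul(213630, Pow(Add(-2859937, Mul(3, 242855782416, -693)), -1)) = Mul(213630, Pow(Add(-2859937, -504897171642864), -1)) = Mul(213630, Pow(-504897174502801, -1)) = Mul(213630, Rational(-1, 504897174502801)) = Rational(-213630, 504897174502801)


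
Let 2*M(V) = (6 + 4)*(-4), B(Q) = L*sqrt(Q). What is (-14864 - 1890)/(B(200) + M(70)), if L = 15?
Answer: -8377/1115 - 25131*sqrt(2)/446 ≈ -87.200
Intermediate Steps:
B(Q) = 15*sqrt(Q)
M(V) = -20 (M(V) = ((6 + 4)*(-4))/2 = (10*(-4))/2 = (1/2)*(-40) = -20)
(-14864 - 1890)/(B(200) + M(70)) = (-14864 - 1890)/(15*sqrt(200) - 20) = -16754/(15*(10*sqrt(2)) - 20) = -16754/(150*sqrt(2) - 20) = -16754/(-20 + 150*sqrt(2))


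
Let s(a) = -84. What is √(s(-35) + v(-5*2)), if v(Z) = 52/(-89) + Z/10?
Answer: I*√677913/89 ≈ 9.2512*I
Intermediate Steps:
v(Z) = -52/89 + Z/10 (v(Z) = 52*(-1/89) + Z*(⅒) = -52/89 + Z/10)
√(s(-35) + v(-5*2)) = √(-84 + (-52/89 + (-5*2)/10)) = √(-84 + (-52/89 + (⅒)*(-10))) = √(-84 + (-52/89 - 1)) = √(-84 - 141/89) = √(-7617/89) = I*√677913/89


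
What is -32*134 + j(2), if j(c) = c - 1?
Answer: -4287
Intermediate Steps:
j(c) = -1 + c
-32*134 + j(2) = -32*134 + (-1 + 2) = -4288 + 1 = -4287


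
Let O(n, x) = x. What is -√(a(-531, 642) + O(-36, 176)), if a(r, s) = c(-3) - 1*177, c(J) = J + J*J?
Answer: -√5 ≈ -2.2361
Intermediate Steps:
c(J) = J + J²
a(r, s) = -171 (a(r, s) = -3*(1 - 3) - 1*177 = -3*(-2) - 177 = 6 - 177 = -171)
-√(a(-531, 642) + O(-36, 176)) = -√(-171 + 176) = -√5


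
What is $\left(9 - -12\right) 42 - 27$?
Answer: $855$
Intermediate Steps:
$\left(9 - -12\right) 42 - 27 = \left(9 + 12\right) 42 - 27 = 21 \cdot 42 - 27 = 882 - 27 = 855$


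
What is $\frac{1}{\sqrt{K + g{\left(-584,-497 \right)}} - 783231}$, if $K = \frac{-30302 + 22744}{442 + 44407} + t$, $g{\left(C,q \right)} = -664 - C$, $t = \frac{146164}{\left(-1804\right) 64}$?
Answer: $- \frac{1013909397162816}{794125271154648242797} - \frac{8 i \sqrt{2132293484607192599}}{794125271154648242797} \approx -1.2768 \cdot 10^{-6} - 1.471 \cdot 10^{-11} i$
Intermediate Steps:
$t = - \frac{36541}{28864}$ ($t = \frac{146164}{-115456} = 146164 \left(- \frac{1}{115456}\right) = - \frac{36541}{28864} \approx -1.266$)
$K = - \frac{1856981421}{1294521536}$ ($K = \frac{-30302 + 22744}{442 + 44407} - \frac{36541}{28864} = - \frac{7558}{44849} - \frac{36541}{28864} = - \frac{1856981421}{1294521536} \approx -1.4345$)
$\frac{1}{\sqrt{K + g{\left(-584,-497 \right)}} - 783231} = \frac{1}{\sqrt{- \frac{1856981421}{1294521536} - 80} - 783231} = \frac{1}{\sqrt{- \frac{105418704301}{1294521536}} - 783231} = \frac{1}{\frac{i \sqrt{2132293484607192599}}{161815192} - 783231} = \frac{1}{-783231 + \frac{i \sqrt{2132293484607192599}}{161815192}}$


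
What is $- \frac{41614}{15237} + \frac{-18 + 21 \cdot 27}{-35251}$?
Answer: $- \frac{1475300227}{537119487} \approx -2.7467$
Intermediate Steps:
$- \frac{41614}{15237} + \frac{-18 + 21 \cdot 27}{-35251} = \left(-41614\right) \frac{1}{15237} + \left(-18 + 567\right) \left(- \frac{1}{35251}\right) = - \frac{41614}{15237} + 549 \left(- \frac{1}{35251}\right) = - \frac{41614}{15237} - \frac{549}{35251} = - \frac{1475300227}{537119487}$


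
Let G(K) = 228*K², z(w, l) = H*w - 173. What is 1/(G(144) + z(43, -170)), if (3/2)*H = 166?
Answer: 3/14197181 ≈ 2.1131e-7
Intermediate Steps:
H = 332/3 (H = (⅔)*166 = 332/3 ≈ 110.67)
z(w, l) = -173 + 332*w/3 (z(w, l) = 332*w/3 - 173 = -173 + 332*w/3)
1/(G(144) + z(43, -170)) = 1/(228*144² + (-173 + (332/3)*43)) = 1/(228*20736 + (-173 + 14276/3)) = 1/(4727808 + 13757/3) = 1/(14197181/3) = 3/14197181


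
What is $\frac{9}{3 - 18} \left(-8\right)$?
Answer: $\frac{24}{5} \approx 4.8$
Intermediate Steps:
$\frac{9}{3 - 18} \left(-8\right) = \frac{9}{-15} \left(-8\right) = 9 \left(- \frac{1}{15}\right) \left(-8\right) = \left(- \frac{3}{5}\right) \left(-8\right) = \frac{24}{5}$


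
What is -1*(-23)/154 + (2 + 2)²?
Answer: 2487/154 ≈ 16.149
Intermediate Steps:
-1*(-23)/154 + (2 + 2)² = 23*(1/154) + 4² = 23/154 + 16 = 2487/154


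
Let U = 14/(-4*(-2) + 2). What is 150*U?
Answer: 210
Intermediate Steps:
U = 7/5 (U = 14/(8 + 2) = 14/10 = 14*(⅒) = 7/5 ≈ 1.4000)
150*U = 150*(7/5) = 210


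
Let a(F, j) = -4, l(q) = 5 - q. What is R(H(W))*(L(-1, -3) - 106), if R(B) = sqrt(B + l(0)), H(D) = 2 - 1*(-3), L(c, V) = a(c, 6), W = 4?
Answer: -110*sqrt(10) ≈ -347.85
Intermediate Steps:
L(c, V) = -4
H(D) = 5 (H(D) = 2 + 3 = 5)
R(B) = sqrt(5 + B) (R(B) = sqrt(B + (5 - 1*0)) = sqrt(B + (5 + 0)) = sqrt(B + 5) = sqrt(5 + B))
R(H(W))*(L(-1, -3) - 106) = sqrt(5 + 5)*(-4 - 106) = sqrt(10)*(-110) = -110*sqrt(10)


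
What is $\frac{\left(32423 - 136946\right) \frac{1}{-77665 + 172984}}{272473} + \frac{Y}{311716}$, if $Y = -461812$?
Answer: $- \frac{999512197396226}{674653533853341} \approx -1.4815$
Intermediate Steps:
$\frac{\left(32423 - 136946\right) \frac{1}{-77665 + 172984}}{272473} + \frac{Y}{311716} = \frac{\left(32423 - 136946\right) \frac{1}{-77665 + 172984}}{272473} - \frac{461812}{311716} = - \frac{104523}{95319} \cdot \frac{1}{272473} - \frac{115453}{77929} = \left(-104523\right) \frac{1}{95319} \cdot \frac{1}{272473} - \frac{115453}{77929} = \left(- \frac{34841}{31773}\right) \frac{1}{272473} - \frac{115453}{77929} = - \frac{34841}{8657284629} - \frac{115453}{77929} = - \frac{999512197396226}{674653533853341}$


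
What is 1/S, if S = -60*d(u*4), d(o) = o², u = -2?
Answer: -1/3840 ≈ -0.00026042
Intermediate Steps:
S = -3840 (S = -60*(-2*4)² = -60*(-8)² = -60*64 = -3840)
1/S = 1/(-3840) = -1/3840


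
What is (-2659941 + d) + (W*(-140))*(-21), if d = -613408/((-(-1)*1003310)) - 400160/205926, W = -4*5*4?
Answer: -21362810895486031/7378843395 ≈ -2.8951e+6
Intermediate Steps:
W = -80 (W = -20*4 = -80)
d = -18850042336/7378843395 (d = -613408/((-1*(-1003310))) - 400160*1/205926 = -613408/1003310 - 200080/102963 = -613408*1/1003310 - 200080/102963 = -306704/501655 - 200080/102963 = -18850042336/7378843395 ≈ -2.5546)
(-2659941 + d) + (W*(-140))*(-21) = (-2659941 - 18850042336/7378843395) - 80*(-140)*(-21) = -19627306928982031/7378843395 + 11200*(-21) = -19627306928982031/7378843395 - 235200 = -21362810895486031/7378843395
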